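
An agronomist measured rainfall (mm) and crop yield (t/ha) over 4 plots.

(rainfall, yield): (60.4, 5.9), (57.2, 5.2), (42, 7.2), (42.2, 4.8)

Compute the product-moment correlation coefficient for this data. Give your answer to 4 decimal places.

-0.2158

n = 4, Σx = 201.8, Σy = 23.1, Σx² = 10464.84, Σy² = 136.73, Σxy = 1158.76
nΣxy − ΣxΣy = 4635.04 − 4661.58 = -26.54
nΣx² − (Σx)² = 41859.36 − 40723.24 = 1136.12; nΣy² − (Σy)² = 546.92 − 533.61 = 13.31
r = -26.54 / √(1136.12 × 13.31) = -26.54 / 122.9706 ≈ -0.2158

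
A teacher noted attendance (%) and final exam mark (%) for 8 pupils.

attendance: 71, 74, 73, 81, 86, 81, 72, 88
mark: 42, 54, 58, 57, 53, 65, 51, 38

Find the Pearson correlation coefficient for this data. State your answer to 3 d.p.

-0.100

n = 8, Σx = 626, Σy = 418, Σx² = 49292, Σy² = 22372, Σxy = 32668
nΣxy − ΣxΣy = 261344 − 261668 = -324
nΣx² − (Σx)² = 394336 − 391876 = 2460; nΣy² − (Σy)² = 178976 − 174724 = 4252
r = -324 / √(2460 × 4252) = -324 / 3234.1800 ≈ -0.100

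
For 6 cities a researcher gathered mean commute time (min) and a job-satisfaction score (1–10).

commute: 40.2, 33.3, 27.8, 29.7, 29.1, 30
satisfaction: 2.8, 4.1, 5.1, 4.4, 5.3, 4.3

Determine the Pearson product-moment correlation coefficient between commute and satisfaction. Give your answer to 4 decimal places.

n = 6, Σx = 190.1, Σy = 26, Σx² = 6126.67, Σy² = 116.6, Σxy = 804.78
nΣxy − ΣxΣy = 4828.68 − 4942.6 = -113.92
nΣx² − (Σx)² = 36760.02 − 36138.01 = 622.01; nΣy² − (Σy)² = 699.6 − 676 = 23.6
r = -113.92 / √(622.01 × 23.6) = -113.92 / 121.1587 ≈ -0.9403

-0.9403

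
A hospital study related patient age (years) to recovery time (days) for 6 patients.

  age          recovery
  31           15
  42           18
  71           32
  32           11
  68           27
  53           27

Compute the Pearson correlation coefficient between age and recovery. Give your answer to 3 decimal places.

0.948

n = 6, Σx = 297, Σy = 130, Σx² = 16223, Σy² = 3152, Σxy = 7112
nΣxy − ΣxΣy = 42672 − 38610 = 4062
nΣx² − (Σx)² = 97338 − 88209 = 9129; nΣy² − (Σy)² = 18912 − 16900 = 2012
r = 4062 / √(9129 × 2012) = 4062 / 4285.7377 ≈ 0.948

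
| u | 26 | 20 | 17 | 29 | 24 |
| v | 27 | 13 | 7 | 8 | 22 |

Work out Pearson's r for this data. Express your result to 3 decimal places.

0.326

n = 5, Σu = 116, Σv = 77, Σu² = 2782, Σv² = 1495, Σuv = 1841
nΣuv − ΣuΣv = 9205 − 8932 = 273
nΣu² − (Σu)² = 13910 − 13456 = 454; nΣv² − (Σv)² = 7475 − 5929 = 1546
r = 273 / √(454 × 1546) = 273 / 837.7852 ≈ 0.326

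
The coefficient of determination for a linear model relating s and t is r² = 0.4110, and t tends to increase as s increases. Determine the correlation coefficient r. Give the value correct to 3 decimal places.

0.641

|r| = √0.4110 = 0.641
The association is positive, so r = 0.641.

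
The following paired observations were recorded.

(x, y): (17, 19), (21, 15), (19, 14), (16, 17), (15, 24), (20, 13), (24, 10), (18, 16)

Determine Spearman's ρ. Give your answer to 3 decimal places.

-0.905

Rank x: 3, 7, 5, 2, 1, 6, 8, 4
Rank y: 7, 4, 3, 6, 8, 2, 1, 5
d = rank(x) − rank(y): -4, 3, 2, -4, -7, 4, 7, -1; Σd² = 160
ρ = 1 − 6Σd² / [n(n²−1)] = 1 − 6×160 / (8×63) = 1 − 960/504 ≈ -0.905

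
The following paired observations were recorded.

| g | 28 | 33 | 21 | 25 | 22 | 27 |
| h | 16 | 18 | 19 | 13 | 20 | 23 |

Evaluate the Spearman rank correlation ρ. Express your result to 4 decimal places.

-0.2571

Rank g: 5, 6, 1, 3, 2, 4
Rank h: 2, 3, 4, 1, 5, 6
d = rank(g) − rank(h): 3, 3, -3, 2, -3, -2; Σd² = 44
ρ = 1 − 6Σd² / [n(n²−1)] = 1 − 6×44 / (6×35) = 1 − 264/210 ≈ -0.2571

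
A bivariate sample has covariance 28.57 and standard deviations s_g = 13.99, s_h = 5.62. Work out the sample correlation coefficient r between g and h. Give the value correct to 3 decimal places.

r = Cov(g,h) / (s_g · s_h) = 28.57 / (13.99 × 5.62)
  = 28.57 / 78.6238 ≈ 0.363

0.363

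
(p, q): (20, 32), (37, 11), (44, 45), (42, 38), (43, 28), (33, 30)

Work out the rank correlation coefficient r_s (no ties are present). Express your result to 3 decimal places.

0.314

Rank p: 1, 3, 6, 4, 5, 2
Rank q: 4, 1, 6, 5, 2, 3
d = rank(p) − rank(q): -3, 2, 0, -1, 3, -1; Σd² = 24
ρ = 1 − 6Σd² / [n(n²−1)] = 1 − 6×24 / (6×35) = 1 − 144/210 ≈ 0.314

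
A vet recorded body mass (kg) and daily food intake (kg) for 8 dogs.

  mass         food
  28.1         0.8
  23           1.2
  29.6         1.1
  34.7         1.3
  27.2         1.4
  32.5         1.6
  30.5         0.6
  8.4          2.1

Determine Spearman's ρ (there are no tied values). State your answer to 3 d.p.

-0.238

Rank mass: 4, 2, 5, 8, 3, 7, 6, 1
Rank food: 2, 4, 3, 5, 6, 7, 1, 8
d = rank(mass) − rank(food): 2, -2, 2, 3, -3, 0, 5, -7; Σd² = 104
ρ = 1 − 6Σd² / [n(n²−1)] = 1 − 6×104 / (8×63) = 1 − 624/504 ≈ -0.238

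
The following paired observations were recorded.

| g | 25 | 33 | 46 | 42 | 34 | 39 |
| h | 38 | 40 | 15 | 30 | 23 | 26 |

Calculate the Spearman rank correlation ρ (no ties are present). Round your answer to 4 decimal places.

-0.7143

Rank g: 1, 2, 6, 5, 3, 4
Rank h: 5, 6, 1, 4, 2, 3
d = rank(g) − rank(h): -4, -4, 5, 1, 1, 1; Σd² = 60
ρ = 1 − 6Σd² / [n(n²−1)] = 1 − 6×60 / (6×35) = 1 − 360/210 ≈ -0.7143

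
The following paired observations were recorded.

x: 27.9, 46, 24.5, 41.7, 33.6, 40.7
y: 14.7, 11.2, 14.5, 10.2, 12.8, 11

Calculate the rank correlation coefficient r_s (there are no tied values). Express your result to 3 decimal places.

-0.771

Rank x: 2, 6, 1, 5, 3, 4
Rank y: 6, 3, 5, 1, 4, 2
d = rank(x) − rank(y): -4, 3, -4, 4, -1, 2; Σd² = 62
ρ = 1 − 6Σd² / [n(n²−1)] = 1 − 6×62 / (6×35) = 1 − 372/210 ≈ -0.771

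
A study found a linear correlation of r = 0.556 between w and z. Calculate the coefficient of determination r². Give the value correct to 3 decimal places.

0.309

r² = (0.556)² = 0.309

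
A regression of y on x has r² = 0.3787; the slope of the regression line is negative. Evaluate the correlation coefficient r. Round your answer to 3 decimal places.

|r| = √0.3787 = 0.615
The association is negative, so r = −0.615.

-0.615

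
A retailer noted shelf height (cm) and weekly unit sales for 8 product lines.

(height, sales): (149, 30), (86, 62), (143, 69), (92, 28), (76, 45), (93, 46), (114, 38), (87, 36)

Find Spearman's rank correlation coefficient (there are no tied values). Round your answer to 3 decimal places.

Rank height: 8, 2, 7, 4, 1, 5, 6, 3
Rank sales: 2, 7, 8, 1, 5, 6, 4, 3
d = rank(height) − rank(sales): 6, -5, -1, 3, -4, -1, 2, 0; Σd² = 92
ρ = 1 − 6Σd² / [n(n²−1)] = 1 − 6×92 / (8×63) = 1 − 552/504 ≈ -0.095

-0.095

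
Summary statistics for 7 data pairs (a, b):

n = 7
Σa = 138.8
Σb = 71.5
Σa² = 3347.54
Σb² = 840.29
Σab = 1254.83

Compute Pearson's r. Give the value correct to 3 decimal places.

-0.637

r = (nΣab − ΣaΣb) / √[(nΣa² − (Σa)²)(nΣb² − (Σb)²)]
Numerator: 7×1254.83 − 138.8×71.5 = -1140.39
Denominator: √[(23432.78 − 19265.44)(5882.03 − 5112.25)] = √[4167.34 × 769.78] = 1791.0709
r = -1140.39 / 1791.0709 ≈ -0.637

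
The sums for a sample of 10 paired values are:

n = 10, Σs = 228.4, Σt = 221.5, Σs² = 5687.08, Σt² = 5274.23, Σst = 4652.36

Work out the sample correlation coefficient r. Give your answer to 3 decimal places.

-0.977

r = (nΣst − ΣsΣt) / √[(nΣs² − (Σs)²)(nΣt² − (Σt)²)]
Numerator: 10×4652.36 − 228.4×221.5 = -4067
Denominator: √[(56870.8 − 52166.56)(52742.3 − 49062.25)] = √[4704.24 × 3680.05] = 4160.7497
r = -4067 / 4160.7497 ≈ -0.977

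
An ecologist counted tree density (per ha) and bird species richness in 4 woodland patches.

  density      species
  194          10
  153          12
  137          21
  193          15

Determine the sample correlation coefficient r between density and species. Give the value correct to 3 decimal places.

n = 4, Σx = 677, Σy = 58, Σx² = 117063, Σy² = 910, Σxy = 9548
nΣxy − ΣxΣy = 38192 − 39266 = -1074
nΣx² − (Σx)² = 468252 − 458329 = 9923; nΣy² − (Σy)² = 3640 − 3364 = 276
r = -1074 / √(9923 × 276) = -1074 / 1654.9163 ≈ -0.649

-0.649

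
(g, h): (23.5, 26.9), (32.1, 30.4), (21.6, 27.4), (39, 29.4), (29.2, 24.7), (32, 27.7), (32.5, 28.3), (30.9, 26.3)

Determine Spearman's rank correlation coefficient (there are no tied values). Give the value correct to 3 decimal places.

Rank g: 2, 6, 1, 8, 3, 5, 7, 4
Rank h: 3, 8, 4, 7, 1, 5, 6, 2
d = rank(g) − rank(h): -1, -2, -3, 1, 2, 0, 1, 2; Σd² = 24
ρ = 1 − 6Σd² / [n(n²−1)] = 1 − 6×24 / (8×63) = 1 − 144/504 ≈ 0.714

0.714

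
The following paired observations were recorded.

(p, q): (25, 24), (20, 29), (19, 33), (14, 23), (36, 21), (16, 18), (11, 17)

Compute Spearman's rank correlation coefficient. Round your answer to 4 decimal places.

0.4286

Rank p: 6, 5, 4, 2, 7, 3, 1
Rank q: 5, 6, 7, 4, 3, 2, 1
d = rank(p) − rank(q): 1, -1, -3, -2, 4, 1, 0; Σd² = 32
ρ = 1 − 6Σd² / [n(n²−1)] = 1 − 6×32 / (7×48) = 1 − 192/336 ≈ 0.4286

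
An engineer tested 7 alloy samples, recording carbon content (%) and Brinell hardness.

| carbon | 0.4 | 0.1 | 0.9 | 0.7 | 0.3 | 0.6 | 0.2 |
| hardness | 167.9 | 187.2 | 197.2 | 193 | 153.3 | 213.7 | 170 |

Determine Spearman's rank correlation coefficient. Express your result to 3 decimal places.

Rank carbon: 4, 1, 7, 6, 3, 5, 2
Rank hardness: 2, 4, 6, 5, 1, 7, 3
d = rank(carbon) − rank(hardness): 2, -3, 1, 1, 2, -2, -1; Σd² = 24
ρ = 1 − 6Σd² / [n(n²−1)] = 1 − 6×24 / (7×48) = 1 − 144/336 ≈ 0.571

0.571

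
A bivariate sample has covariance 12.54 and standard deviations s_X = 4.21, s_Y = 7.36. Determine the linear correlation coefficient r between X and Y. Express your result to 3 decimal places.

0.405

r = Cov(X,Y) / (s_X · s_Y) = 12.54 / (4.21 × 7.36)
  = 12.54 / 30.9856 ≈ 0.405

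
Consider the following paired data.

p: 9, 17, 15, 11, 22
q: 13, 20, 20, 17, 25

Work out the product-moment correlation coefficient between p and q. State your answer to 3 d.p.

0.973

n = 5, Σp = 74, Σq = 95, Σp² = 1200, Σq² = 1883, Σpq = 1494
nΣpq − ΣpΣq = 7470 − 7030 = 440
nΣp² − (Σp)² = 6000 − 5476 = 524; nΣq² − (Σq)² = 9415 − 9025 = 390
r = 440 / √(524 × 390) = 440 / 452.0619 ≈ 0.973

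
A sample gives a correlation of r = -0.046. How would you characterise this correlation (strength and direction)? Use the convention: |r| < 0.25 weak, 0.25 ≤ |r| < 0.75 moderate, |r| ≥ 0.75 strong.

weak negative

r = -0.046 < 0 so the relationship is negative.
|r| = 0.046, which falls in the weak range.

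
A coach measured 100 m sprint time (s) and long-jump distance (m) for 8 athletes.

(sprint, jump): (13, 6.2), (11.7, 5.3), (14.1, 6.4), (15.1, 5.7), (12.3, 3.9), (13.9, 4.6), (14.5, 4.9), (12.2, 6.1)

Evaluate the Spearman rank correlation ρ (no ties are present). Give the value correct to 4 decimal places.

Rank sprint: 4, 1, 6, 8, 3, 5, 7, 2
Rank jump: 7, 4, 8, 5, 1, 2, 3, 6
d = rank(sprint) − rank(jump): -3, -3, -2, 3, 2, 3, 4, -4; Σd² = 76
ρ = 1 − 6Σd² / [n(n²−1)] = 1 − 6×76 / (8×63) = 1 − 456/504 ≈ 0.0952

0.0952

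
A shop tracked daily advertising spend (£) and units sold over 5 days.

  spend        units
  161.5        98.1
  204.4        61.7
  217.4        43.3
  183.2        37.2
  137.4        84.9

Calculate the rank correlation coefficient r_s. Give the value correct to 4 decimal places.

-0.6000

Rank spend: 2, 4, 5, 3, 1
Rank units: 5, 3, 2, 1, 4
d = rank(spend) − rank(units): -3, 1, 3, 2, -3; Σd² = 32
ρ = 1 − 6Σd² / [n(n²−1)] = 1 − 6×32 / (5×24) = 1 − 192/120 ≈ -0.6000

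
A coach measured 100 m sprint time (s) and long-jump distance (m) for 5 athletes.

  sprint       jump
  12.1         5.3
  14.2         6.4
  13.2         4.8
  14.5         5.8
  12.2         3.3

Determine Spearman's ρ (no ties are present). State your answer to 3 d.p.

0.600

Rank sprint: 1, 4, 3, 5, 2
Rank jump: 3, 5, 2, 4, 1
d = rank(sprint) − rank(jump): -2, -1, 1, 1, 1; Σd² = 8
ρ = 1 − 6Σd² / [n(n²−1)] = 1 − 6×8 / (5×24) = 1 − 48/120 ≈ 0.600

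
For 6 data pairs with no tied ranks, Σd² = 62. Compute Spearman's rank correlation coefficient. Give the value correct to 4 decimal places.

-0.7714

ρ = 1 − 6Σd² / [n(n²−1)] = 1 − 6×62 / (6×35)
  = 1 − 372/210 = 1 − 1.77143 ≈ -0.7714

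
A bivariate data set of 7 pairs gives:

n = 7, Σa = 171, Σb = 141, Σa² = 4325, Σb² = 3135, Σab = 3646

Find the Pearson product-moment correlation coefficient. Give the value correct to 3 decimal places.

0.966

r = (nΣab − ΣaΣb) / √[(nΣa² − (Σa)²)(nΣb² − (Σb)²)]
Numerator: 7×3646 − 171×141 = 1411
Denominator: √[(30275 − 29241)(21945 − 19881)] = √[1034 × 2064] = 1460.8819
r = 1411 / 1460.8819 ≈ 0.966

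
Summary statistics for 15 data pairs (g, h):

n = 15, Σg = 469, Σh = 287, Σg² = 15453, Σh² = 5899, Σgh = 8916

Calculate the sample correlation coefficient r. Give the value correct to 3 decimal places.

-0.101

r = (nΣgh − ΣgΣh) / √[(nΣg² − (Σg)²)(nΣh² − (Σh)²)]
Numerator: 15×8916 − 469×287 = -863
Denominator: √[(231795 − 219961)(88485 − 82369)] = √[11834 × 6116] = 8507.4523
r = -863 / 8507.4523 ≈ -0.101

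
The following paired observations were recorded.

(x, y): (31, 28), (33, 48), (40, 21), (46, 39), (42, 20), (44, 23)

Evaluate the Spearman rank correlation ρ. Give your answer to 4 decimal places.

Rank x: 1, 2, 3, 6, 4, 5
Rank y: 4, 6, 2, 5, 1, 3
d = rank(x) − rank(y): -3, -4, 1, 1, 3, 2; Σd² = 40
ρ = 1 − 6Σd² / [n(n²−1)] = 1 − 6×40 / (6×35) = 1 − 240/210 ≈ -0.1429

-0.1429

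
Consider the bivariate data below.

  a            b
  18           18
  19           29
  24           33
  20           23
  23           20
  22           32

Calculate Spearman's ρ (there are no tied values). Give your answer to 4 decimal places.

Rank a: 1, 2, 6, 3, 5, 4
Rank b: 1, 4, 6, 3, 2, 5
d = rank(a) − rank(b): 0, -2, 0, 0, 3, -1; Σd² = 14
ρ = 1 − 6Σd² / [n(n²−1)] = 1 − 6×14 / (6×35) = 1 − 84/210 ≈ 0.6000

0.6000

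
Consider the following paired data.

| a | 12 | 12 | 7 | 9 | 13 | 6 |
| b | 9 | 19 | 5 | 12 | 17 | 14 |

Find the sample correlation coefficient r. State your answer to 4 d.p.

0.4852

n = 6, Σa = 59, Σb = 76, Σa² = 623, Σb² = 1096, Σab = 784
nΣab − ΣaΣb = 4704 − 4484 = 220
nΣa² − (Σa)² = 3738 − 3481 = 257; nΣb² − (Σb)² = 6576 − 5776 = 800
r = 220 / √(257 × 800) = 220 / 453.4314 ≈ 0.4852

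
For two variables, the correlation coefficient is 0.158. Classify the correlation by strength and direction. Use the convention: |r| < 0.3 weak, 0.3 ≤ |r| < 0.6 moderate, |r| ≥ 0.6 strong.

weak positive

r = 0.158 > 0 so the relationship is positive.
|r| = 0.158, which falls in the weak range.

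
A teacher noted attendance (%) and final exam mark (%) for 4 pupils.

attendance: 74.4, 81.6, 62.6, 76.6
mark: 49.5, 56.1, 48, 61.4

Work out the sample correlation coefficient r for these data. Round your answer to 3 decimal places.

0.679

n = 4, Σx = 295.2, Σy = 215, Σx² = 21980.24, Σy² = 11671.42, Σxy = 15968.6
nΣxy − ΣxΣy = 63874.4 − 63468 = 406.4
nΣx² − (Σx)² = 87920.96 − 87143.04 = 777.92; nΣy² − (Σy)² = 46685.68 − 46225 = 460.68
r = 406.4 / √(777.92 × 460.68) = 406.4 / 598.6420 ≈ 0.679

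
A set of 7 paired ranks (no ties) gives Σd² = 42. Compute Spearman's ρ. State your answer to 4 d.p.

ρ = 1 − 6Σd² / [n(n²−1)] = 1 − 6×42 / (7×48)
  = 1 − 252/336 = 1 − 0.75000 ≈ 0.2500

0.2500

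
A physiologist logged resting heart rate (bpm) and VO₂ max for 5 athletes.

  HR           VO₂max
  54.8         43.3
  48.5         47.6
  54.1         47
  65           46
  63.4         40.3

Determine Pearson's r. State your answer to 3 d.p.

n = 5, Σx = 285.8, Σy = 224.2, Σx² = 16526.66, Σy² = 10089.74, Σxy = 12769.16
nΣxy − ΣxΣy = 63845.8 − 64076.36 = -230.56
nΣx² − (Σx)² = 82633.3 − 81681.64 = 951.66; nΣy² − (Σy)² = 50448.7 − 50265.64 = 183.06
r = -230.56 / √(951.66 × 183.06) = -230.56 / 417.3858 ≈ -0.552

-0.552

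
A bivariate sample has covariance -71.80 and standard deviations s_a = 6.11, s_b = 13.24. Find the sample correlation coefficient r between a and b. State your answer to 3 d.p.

r = Cov(a,b) / (s_a · s_b) = -71.80 / (6.11 × 13.24)
  = -71.80 / 80.8964 ≈ -0.888

-0.888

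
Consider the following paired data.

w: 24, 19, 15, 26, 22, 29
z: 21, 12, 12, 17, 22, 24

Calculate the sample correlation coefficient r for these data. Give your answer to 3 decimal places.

n = 6, Σw = 135, Σz = 108, Σw² = 3163, Σz² = 2078, Σwz = 2534
nΣwz − ΣwΣz = 15204 − 14580 = 624
nΣw² − (Σw)² = 18978 − 18225 = 753; nΣz² − (Σz)² = 12468 − 11664 = 804
r = 624 / √(753 × 804) = 624 / 778.0823 ≈ 0.802

0.802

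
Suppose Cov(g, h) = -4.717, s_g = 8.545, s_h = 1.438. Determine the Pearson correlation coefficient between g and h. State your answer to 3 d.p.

-0.384

r = Cov(g,h) / (s_g · s_h) = -4.717 / (8.545 × 1.438)
  = -4.717 / 12.2877 ≈ -0.384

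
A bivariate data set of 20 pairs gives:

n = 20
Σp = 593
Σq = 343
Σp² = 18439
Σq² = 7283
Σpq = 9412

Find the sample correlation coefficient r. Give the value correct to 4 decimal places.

-0.6920

r = (nΣpq − ΣpΣq) / √[(nΣp² − (Σp)²)(nΣq² − (Σq)²)]
Numerator: 20×9412 − 593×343 = -15159
Denominator: √[(368780 − 351649)(145660 − 117649)] = √[17131 × 28011] = 21905.6258
r = -15159 / 21905.6258 ≈ -0.6920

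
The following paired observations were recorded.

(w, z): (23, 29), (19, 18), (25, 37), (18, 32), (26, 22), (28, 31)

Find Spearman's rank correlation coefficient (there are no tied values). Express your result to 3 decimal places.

Rank w: 3, 2, 4, 1, 5, 6
Rank z: 3, 1, 6, 5, 2, 4
d = rank(w) − rank(z): 0, 1, -2, -4, 3, 2; Σd² = 34
ρ = 1 − 6Σd² / [n(n²−1)] = 1 − 6×34 / (6×35) = 1 − 204/210 ≈ 0.029

0.029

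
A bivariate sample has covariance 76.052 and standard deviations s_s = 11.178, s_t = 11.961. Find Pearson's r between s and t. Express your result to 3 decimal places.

r = Cov(s,t) / (s_s · s_t) = 76.052 / (11.178 × 11.961)
  = 76.052 / 133.7001 ≈ 0.569

0.569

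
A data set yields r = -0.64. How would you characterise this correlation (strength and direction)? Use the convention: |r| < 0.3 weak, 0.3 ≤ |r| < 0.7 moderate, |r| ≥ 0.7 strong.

moderate negative

r = -0.64 < 0 so the relationship is negative.
|r| = 0.64, which falls in the moderate range.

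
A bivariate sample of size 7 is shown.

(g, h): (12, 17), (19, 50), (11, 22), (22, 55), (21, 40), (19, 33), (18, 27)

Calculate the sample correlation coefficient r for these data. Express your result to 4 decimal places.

0.8407

n = 7, Σg = 122, Σh = 244, Σg² = 2236, Σh² = 9716, Σgh = 4559
nΣgh − ΣgΣh = 31913 − 29768 = 2145
nΣg² − (Σg)² = 15652 − 14884 = 768; nΣh² − (Σh)² = 68012 − 59536 = 8476
r = 2145 / √(768 × 8476) = 2145 / 2551.3855 ≈ 0.8407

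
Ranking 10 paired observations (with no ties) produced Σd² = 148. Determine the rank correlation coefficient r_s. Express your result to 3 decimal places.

ρ = 1 − 6Σd² / [n(n²−1)] = 1 − 6×148 / (10×99)
  = 1 − 888/990 = 1 − 0.8970 ≈ 0.103

0.103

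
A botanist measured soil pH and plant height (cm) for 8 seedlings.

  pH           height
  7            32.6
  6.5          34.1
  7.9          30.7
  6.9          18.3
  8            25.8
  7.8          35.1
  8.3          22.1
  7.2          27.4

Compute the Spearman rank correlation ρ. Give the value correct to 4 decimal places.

-0.2857

Rank pH: 3, 1, 6, 2, 7, 5, 8, 4
Rank height: 6, 7, 5, 1, 3, 8, 2, 4
d = rank(pH) − rank(height): -3, -6, 1, 1, 4, -3, 6, 0; Σd² = 108
ρ = 1 − 6Σd² / [n(n²−1)] = 1 − 6×108 / (8×63) = 1 − 648/504 ≈ -0.2857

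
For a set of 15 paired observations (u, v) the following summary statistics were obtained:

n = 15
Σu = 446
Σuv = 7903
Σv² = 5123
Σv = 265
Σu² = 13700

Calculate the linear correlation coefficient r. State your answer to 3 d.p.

0.054

r = (nΣuv − ΣuΣv) / √[(nΣu² − (Σu)²)(nΣv² − (Σv)²)]
Numerator: 15×7903 − 446×265 = 355
Denominator: √[(205500 − 198916)(76845 − 70225)] = √[6584 × 6620] = 6601.9755
r = 355 / 6601.9755 ≈ 0.054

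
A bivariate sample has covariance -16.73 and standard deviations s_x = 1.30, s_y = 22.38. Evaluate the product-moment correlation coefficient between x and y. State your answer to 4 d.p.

-0.5750

r = Cov(x,y) / (s_x · s_y) = -16.73 / (1.30 × 22.38)
  = -16.73 / 29.0940 ≈ -0.5750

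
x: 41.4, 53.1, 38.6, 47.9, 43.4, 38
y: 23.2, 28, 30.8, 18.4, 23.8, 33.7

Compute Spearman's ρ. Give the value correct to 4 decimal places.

Rank x: 3, 6, 2, 5, 4, 1
Rank y: 2, 4, 5, 1, 3, 6
d = rank(x) − rank(y): 1, 2, -3, 4, 1, -5; Σd² = 56
ρ = 1 − 6Σd² / [n(n²−1)] = 1 − 6×56 / (6×35) = 1 − 336/210 ≈ -0.6000

-0.6000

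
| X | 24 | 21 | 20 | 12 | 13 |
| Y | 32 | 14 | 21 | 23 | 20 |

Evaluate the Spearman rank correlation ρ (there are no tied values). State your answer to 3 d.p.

0.100

Rank X: 5, 4, 3, 1, 2
Rank Y: 5, 1, 3, 4, 2
d = rank(X) − rank(Y): 0, 3, 0, -3, 0; Σd² = 18
ρ = 1 − 6Σd² / [n(n²−1)] = 1 − 6×18 / (5×24) = 1 − 108/120 ≈ 0.100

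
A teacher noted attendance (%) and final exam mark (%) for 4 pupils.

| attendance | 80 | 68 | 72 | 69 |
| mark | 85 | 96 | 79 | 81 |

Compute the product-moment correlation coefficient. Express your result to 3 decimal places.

n = 4, Σx = 289, Σy = 341, Σx² = 20969, Σy² = 29243, Σxy = 24605
nΣxy − ΣxΣy = 98420 − 98549 = -129
nΣx² − (Σx)² = 83876 − 83521 = 355; nΣy² − (Σy)² = 116972 − 116281 = 691
r = -129 / √(355 × 691) = -129 / 495.2827 ≈ -0.260

-0.260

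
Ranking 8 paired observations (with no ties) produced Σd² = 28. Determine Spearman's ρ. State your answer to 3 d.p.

ρ = 1 − 6Σd² / [n(n²−1)] = 1 − 6×28 / (8×63)
  = 1 − 168/504 = 1 − 0.3333 ≈ 0.667

0.667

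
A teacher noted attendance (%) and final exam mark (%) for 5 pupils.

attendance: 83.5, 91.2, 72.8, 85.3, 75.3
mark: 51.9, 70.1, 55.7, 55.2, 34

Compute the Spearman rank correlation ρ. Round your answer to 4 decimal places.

0.4000

Rank attendance: 3, 5, 1, 4, 2
Rank mark: 2, 5, 4, 3, 1
d = rank(attendance) − rank(mark): 1, 0, -3, 1, 1; Σd² = 12
ρ = 1 − 6Σd² / [n(n²−1)] = 1 − 6×12 / (5×24) = 1 − 72/120 ≈ 0.4000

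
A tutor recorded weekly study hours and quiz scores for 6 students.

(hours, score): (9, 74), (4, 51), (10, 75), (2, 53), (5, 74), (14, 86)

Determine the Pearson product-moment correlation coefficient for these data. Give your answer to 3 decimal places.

0.881

n = 6, Σx = 44, Σy = 413, Σx² = 422, Σy² = 29383, Σxy = 3300
nΣxy − ΣxΣy = 19800 − 18172 = 1628
nΣx² − (Σx)² = 2532 − 1936 = 596; nΣy² − (Σy)² = 176298 − 170569 = 5729
r = 1628 / √(596 × 5729) = 1628 / 1847.8322 ≈ 0.881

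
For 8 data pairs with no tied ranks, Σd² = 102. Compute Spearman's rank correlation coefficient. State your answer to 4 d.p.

-0.2143

ρ = 1 − 6Σd² / [n(n²−1)] = 1 − 6×102 / (8×63)
  = 1 − 612/504 = 1 − 1.21429 ≈ -0.2143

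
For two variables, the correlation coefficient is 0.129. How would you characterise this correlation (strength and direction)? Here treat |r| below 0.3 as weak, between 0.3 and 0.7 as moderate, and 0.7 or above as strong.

weak positive

r = 0.129 > 0 so the relationship is positive.
|r| = 0.129, which falls in the weak range.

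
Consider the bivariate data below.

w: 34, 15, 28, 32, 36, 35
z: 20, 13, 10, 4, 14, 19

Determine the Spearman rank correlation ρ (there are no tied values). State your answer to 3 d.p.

Rank w: 4, 1, 2, 3, 6, 5
Rank z: 6, 3, 2, 1, 4, 5
d = rank(w) − rank(z): -2, -2, 0, 2, 2, 0; Σd² = 16
ρ = 1 − 6Σd² / [n(n²−1)] = 1 − 6×16 / (6×35) = 1 − 96/210 ≈ 0.543

0.543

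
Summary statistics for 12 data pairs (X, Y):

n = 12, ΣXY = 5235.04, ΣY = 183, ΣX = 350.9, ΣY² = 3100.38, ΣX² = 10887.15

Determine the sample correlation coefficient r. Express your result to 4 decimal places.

r = (nΣXY − ΣXΣY) / √[(nΣX² − (ΣX)²)(nΣY² − (ΣY)²)]
Numerator: 12×5235.04 − 350.9×183 = -1394.22
Denominator: √[(130645.8 − 123130.81)(37204.56 − 33489)] = √[7514.99 × 3715.56] = 5284.1647
r = -1394.22 / 5284.1647 ≈ -0.2638

-0.2638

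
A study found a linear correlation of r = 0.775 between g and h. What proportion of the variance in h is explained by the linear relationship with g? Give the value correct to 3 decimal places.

r² = (0.775)² = 0.601

0.601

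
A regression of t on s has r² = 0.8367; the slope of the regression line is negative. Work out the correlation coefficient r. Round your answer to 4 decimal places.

-0.9147

|r| = √0.8367 = 0.9147
The association is negative, so r = −0.9147.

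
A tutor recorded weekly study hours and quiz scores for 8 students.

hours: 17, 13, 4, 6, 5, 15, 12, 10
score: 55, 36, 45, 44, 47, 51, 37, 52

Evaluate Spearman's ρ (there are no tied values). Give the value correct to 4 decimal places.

Rank hours: 8, 6, 1, 3, 2, 7, 5, 4
Rank score: 8, 1, 4, 3, 5, 6, 2, 7
d = rank(hours) − rank(score): 0, 5, -3, 0, -3, 1, 3, -3; Σd² = 62
ρ = 1 − 6Σd² / [n(n²−1)] = 1 − 6×62 / (8×63) = 1 − 372/504 ≈ 0.2619

0.2619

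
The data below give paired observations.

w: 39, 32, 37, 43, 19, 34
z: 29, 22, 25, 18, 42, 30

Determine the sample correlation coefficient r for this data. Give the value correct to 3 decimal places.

-0.847

n = 6, Σw = 204, Σz = 166, Σw² = 7280, Σz² = 4938, Σwz = 5352
nΣwz − ΣwΣz = 32112 − 33864 = -1752
nΣw² − (Σw)² = 43680 − 41616 = 2064; nΣz² − (Σz)² = 29628 − 27556 = 2072
r = -1752 / √(2064 × 2072) = -1752 / 2067.9961 ≈ -0.847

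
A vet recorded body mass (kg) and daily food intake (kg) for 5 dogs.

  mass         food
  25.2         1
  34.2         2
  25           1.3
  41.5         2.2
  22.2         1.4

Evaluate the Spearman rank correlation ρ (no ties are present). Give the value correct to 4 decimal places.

Rank mass: 3, 4, 2, 5, 1
Rank food: 1, 4, 2, 5, 3
d = rank(mass) − rank(food): 2, 0, 0, 0, -2; Σd² = 8
ρ = 1 − 6Σd² / [n(n²−1)] = 1 − 6×8 / (5×24) = 1 − 48/120 ≈ 0.6000

0.6000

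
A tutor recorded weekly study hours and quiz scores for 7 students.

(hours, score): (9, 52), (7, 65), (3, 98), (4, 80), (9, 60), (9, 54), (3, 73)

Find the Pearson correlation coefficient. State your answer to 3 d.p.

-0.884

n = 7, Σx = 44, Σy = 482, Σx² = 326, Σy² = 34778, Σxy = 2782
nΣxy − ΣxΣy = 19474 − 21208 = -1734
nΣx² − (Σx)² = 2282 − 1936 = 346; nΣy² − (Σy)² = 243446 − 232324 = 11122
r = -1734 / √(346 × 11122) = -1734 / 1961.6860 ≈ -0.884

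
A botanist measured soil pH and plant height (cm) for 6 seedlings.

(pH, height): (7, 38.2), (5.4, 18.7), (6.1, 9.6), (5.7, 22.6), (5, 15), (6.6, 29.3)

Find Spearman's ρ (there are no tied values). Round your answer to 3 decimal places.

0.657

Rank pH: 6, 2, 4, 3, 1, 5
Rank height: 6, 3, 1, 4, 2, 5
d = rank(pH) − rank(height): 0, -1, 3, -1, -1, 0; Σd² = 12
ρ = 1 − 6Σd² / [n(n²−1)] = 1 − 6×12 / (6×35) = 1 − 72/210 ≈ 0.657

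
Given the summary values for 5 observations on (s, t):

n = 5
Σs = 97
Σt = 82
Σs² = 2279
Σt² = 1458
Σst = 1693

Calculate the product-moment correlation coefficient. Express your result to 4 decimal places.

r = (nΣst − ΣsΣt) / √[(nΣs² − (Σs)²)(nΣt² − (Σt)²)]
Numerator: 5×1693 − 97×82 = 511
Denominator: √[(11395 − 9409)(7290 − 6724)] = √[1986 × 566] = 1060.2245
r = 511 / 1060.2245 ≈ 0.4820

0.4820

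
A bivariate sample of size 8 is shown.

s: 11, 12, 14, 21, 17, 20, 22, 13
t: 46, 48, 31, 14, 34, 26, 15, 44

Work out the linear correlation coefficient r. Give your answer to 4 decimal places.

n = 8, Σs = 130, Σt = 258, Σs² = 2244, Σt² = 9570, Σst = 3810
nΣst − ΣsΣt = 30480 − 33540 = -3060
nΣs² − (Σs)² = 17952 − 16900 = 1052; nΣt² − (Σt)² = 76560 − 66564 = 9996
r = -3060 / √(1052 × 9996) = -3060 / 3242.8062 ≈ -0.9436

-0.9436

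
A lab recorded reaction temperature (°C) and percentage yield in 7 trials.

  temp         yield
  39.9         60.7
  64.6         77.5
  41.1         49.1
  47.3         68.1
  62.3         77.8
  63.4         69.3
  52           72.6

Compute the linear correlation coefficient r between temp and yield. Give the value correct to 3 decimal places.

n = 7, Σx = 370.6, Σy = 475.1, Σx² = 20296.52, Σy² = 32865.25, Σxy = 25683.33
nΣxy − ΣxΣy = 179783.31 − 176072.06 = 3711.25
nΣx² − (Σx)² = 142075.64 − 137344.36 = 4731.28; nΣy² − (Σy)² = 230056.75 − 225720.01 = 4336.74
r = 3711.25 / √(4731.28 × 4336.74) = 3711.25 / 4529.7165 ≈ 0.819

0.819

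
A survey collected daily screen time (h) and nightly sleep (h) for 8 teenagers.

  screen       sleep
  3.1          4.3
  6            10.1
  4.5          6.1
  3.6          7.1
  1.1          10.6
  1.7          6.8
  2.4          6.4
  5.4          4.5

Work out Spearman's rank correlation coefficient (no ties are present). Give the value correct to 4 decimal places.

-0.2381

Rank screen: 4, 8, 6, 5, 1, 2, 3, 7
Rank sleep: 1, 7, 3, 6, 8, 5, 4, 2
d = rank(screen) − rank(sleep): 3, 1, 3, -1, -7, -3, -1, 5; Σd² = 104
ρ = 1 − 6Σd² / [n(n²−1)] = 1 − 6×104 / (8×63) = 1 − 624/504 ≈ -0.2381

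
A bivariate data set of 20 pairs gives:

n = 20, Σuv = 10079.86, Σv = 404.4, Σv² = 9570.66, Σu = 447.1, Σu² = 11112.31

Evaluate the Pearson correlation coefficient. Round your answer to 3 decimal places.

r = (nΣuv − ΣuΣv) / √[(nΣu² − (Σu)²)(nΣv² − (Σv)²)]
Numerator: 20×10079.86 − 447.1×404.4 = 20789.96
Denominator: √[(222246.2 − 199898.41)(191413.2 − 163539.36)] = √[22347.79 × 27873.84] = 24958.3397
r = 20789.96 / 24958.3397 ≈ 0.833

0.833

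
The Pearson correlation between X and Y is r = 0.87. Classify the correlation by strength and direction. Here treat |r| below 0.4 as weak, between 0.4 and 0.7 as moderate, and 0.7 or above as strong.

r = 0.87 > 0 so the relationship is positive.
|r| = 0.87, which falls in the strong range.

strong positive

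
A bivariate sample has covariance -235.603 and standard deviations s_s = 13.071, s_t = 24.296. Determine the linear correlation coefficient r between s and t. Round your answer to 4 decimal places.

-0.7419

r = Cov(s,t) / (s_s · s_t) = -235.603 / (13.071 × 24.296)
  = -235.603 / 317.5730 ≈ -0.7419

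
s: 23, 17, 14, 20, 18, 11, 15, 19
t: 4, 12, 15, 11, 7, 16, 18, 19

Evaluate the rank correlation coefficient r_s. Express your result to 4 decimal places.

Rank s: 8, 4, 2, 7, 5, 1, 3, 6
Rank t: 1, 4, 5, 3, 2, 6, 7, 8
d = rank(s) − rank(t): 7, 0, -3, 4, 3, -5, -4, -2; Σd² = 128
ρ = 1 − 6Σd² / [n(n²−1)] = 1 − 6×128 / (8×63) = 1 − 768/504 ≈ -0.5238

-0.5238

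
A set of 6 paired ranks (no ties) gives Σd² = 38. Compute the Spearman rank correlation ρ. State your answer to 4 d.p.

ρ = 1 − 6Σd² / [n(n²−1)] = 1 − 6×38 / (6×35)
  = 1 − 228/210 = 1 − 1.08571 ≈ -0.0857

-0.0857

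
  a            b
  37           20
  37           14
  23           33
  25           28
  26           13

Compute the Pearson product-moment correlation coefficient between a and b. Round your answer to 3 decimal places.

-0.593

n = 5, Σa = 148, Σb = 108, Σa² = 4568, Σb² = 2638, Σab = 3055
nΣab − ΣaΣb = 15275 − 15984 = -709
nΣa² − (Σa)² = 22840 − 21904 = 936; nΣb² − (Σb)² = 13190 − 11664 = 1526
r = -709 / √(936 × 1526) = -709 / 1195.1301 ≈ -0.593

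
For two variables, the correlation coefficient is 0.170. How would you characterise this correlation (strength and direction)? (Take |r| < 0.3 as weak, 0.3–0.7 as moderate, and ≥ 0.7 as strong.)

weak positive

r = 0.170 > 0 so the relationship is positive.
|r| = 0.170, which falls in the weak range.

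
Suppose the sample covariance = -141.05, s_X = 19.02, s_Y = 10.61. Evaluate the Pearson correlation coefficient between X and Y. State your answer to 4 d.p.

-0.6990

r = Cov(X,Y) / (s_X · s_Y) = -141.05 / (19.02 × 10.61)
  = -141.05 / 201.8022 ≈ -0.6990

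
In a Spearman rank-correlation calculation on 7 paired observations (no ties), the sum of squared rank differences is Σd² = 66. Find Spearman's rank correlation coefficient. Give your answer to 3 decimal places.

-0.179

ρ = 1 − 6Σd² / [n(n²−1)] = 1 − 6×66 / (7×48)
  = 1 − 396/336 = 1 − 1.1786 ≈ -0.179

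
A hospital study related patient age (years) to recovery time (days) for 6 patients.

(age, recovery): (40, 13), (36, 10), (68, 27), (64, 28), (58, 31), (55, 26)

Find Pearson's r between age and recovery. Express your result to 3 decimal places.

n = 6, Σx = 321, Σy = 135, Σx² = 18005, Σy² = 3419, Σxy = 7736
nΣxy − ΣxΣy = 46416 − 43335 = 3081
nΣx² − (Σx)² = 108030 − 103041 = 4989; nΣy² − (Σy)² = 20514 − 18225 = 2289
r = 3081 / √(4989 × 2289) = 3081 / 3379.3226 ≈ 0.912

0.912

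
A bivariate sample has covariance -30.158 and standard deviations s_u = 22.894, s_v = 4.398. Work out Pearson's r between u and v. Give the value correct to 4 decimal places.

r = Cov(u,v) / (s_u · s_v) = -30.158 / (22.894 × 4.398)
  = -30.158 / 100.6878 ≈ -0.2995

-0.2995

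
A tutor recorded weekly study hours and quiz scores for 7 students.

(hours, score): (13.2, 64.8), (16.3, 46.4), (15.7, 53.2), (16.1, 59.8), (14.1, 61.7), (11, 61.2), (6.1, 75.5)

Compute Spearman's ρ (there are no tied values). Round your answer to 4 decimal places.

Rank hours: 3, 7, 5, 6, 4, 2, 1
Rank score: 6, 1, 2, 3, 5, 4, 7
d = rank(hours) − rank(score): -3, 6, 3, 3, -1, -2, -6; Σd² = 104
ρ = 1 − 6Σd² / [n(n²−1)] = 1 − 6×104 / (7×48) = 1 − 624/336 ≈ -0.8571

-0.8571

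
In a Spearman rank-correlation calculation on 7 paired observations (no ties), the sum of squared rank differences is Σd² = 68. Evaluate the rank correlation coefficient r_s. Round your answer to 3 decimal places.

-0.214

ρ = 1 − 6Σd² / [n(n²−1)] = 1 − 6×68 / (7×48)
  = 1 − 408/336 = 1 − 1.2143 ≈ -0.214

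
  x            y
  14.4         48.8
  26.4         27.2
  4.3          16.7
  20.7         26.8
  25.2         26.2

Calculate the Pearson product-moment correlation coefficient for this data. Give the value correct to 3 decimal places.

0.130

n = 5, Σx = 91, Σy = 145.7, Σx² = 1986.34, Σy² = 4804.85, Σxy = 2707.61
nΣxy − ΣxΣy = 13538.05 − 13258.7 = 279.35
nΣx² − (Σx)² = 9931.7 − 8281 = 1650.7; nΣy² − (Σy)² = 24024.25 − 21228.49 = 2795.76
r = 279.35 / √(1650.7 × 2795.76) = 279.35 / 2148.2460 ≈ 0.130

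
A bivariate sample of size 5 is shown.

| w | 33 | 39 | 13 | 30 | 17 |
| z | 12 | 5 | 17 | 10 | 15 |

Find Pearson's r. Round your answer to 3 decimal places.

-0.931

n = 5, Σw = 132, Σz = 59, Σw² = 3968, Σz² = 783, Σwz = 1367
nΣwz − ΣwΣz = 6835 − 7788 = -953
nΣw² − (Σw)² = 19840 − 17424 = 2416; nΣz² − (Σz)² = 3915 − 3481 = 434
r = -953 / √(2416 × 434) = -953 / 1023.9844 ≈ -0.931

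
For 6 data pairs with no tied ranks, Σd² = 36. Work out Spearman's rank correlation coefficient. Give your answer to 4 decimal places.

ρ = 1 − 6Σd² / [n(n²−1)] = 1 − 6×36 / (6×35)
  = 1 − 216/210 = 1 − 1.02857 ≈ -0.0286

-0.0286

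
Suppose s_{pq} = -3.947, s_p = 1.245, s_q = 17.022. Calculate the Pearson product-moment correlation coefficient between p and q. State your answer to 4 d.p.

-0.1862

r = Cov(p,q) / (s_p · s_q) = -3.947 / (1.245 × 17.022)
  = -3.947 / 21.1924 ≈ -0.1862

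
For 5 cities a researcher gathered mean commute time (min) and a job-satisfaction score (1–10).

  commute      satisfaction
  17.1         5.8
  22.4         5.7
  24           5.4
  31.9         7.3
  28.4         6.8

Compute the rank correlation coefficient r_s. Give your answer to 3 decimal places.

Rank commute: 1, 2, 3, 5, 4
Rank satisfaction: 3, 2, 1, 5, 4
d = rank(commute) − rank(satisfaction): -2, 0, 2, 0, 0; Σd² = 8
ρ = 1 − 6Σd² / [n(n²−1)] = 1 − 6×8 / (5×24) = 1 − 48/120 ≈ 0.600

0.600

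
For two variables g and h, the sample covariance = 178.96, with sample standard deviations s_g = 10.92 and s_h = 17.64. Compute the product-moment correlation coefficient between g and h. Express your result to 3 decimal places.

0.929

r = Cov(g,h) / (s_g · s_h) = 178.96 / (10.92 × 17.64)
  = 178.96 / 192.6288 ≈ 0.929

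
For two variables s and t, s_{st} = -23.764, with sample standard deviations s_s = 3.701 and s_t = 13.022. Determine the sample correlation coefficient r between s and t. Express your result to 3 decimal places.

r = Cov(s,t) / (s_s · s_t) = -23.764 / (3.701 × 13.022)
  = -23.764 / 48.1944 ≈ -0.493

-0.493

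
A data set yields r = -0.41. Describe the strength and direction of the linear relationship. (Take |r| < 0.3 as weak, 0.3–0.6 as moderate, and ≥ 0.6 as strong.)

r = -0.41 < 0 so the relationship is negative.
|r| = 0.41, which falls in the moderate range.

moderate negative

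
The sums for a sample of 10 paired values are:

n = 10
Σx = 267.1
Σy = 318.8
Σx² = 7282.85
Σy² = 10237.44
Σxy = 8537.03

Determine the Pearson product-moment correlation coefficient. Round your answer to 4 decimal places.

r = (nΣxy − ΣxΣy) / √[(nΣx² − (Σx)²)(nΣy² − (Σy)²)]
Numerator: 10×8537.03 − 267.1×318.8 = 218.82
Denominator: √[(72828.5 − 71342.41)(102374.4 − 101633.44)] = √[1486.09 × 740.96] = 1049.3490
r = 218.82 / 1049.3490 ≈ 0.2085

0.2085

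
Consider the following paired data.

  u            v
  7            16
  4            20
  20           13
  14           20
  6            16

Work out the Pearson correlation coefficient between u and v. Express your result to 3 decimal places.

n = 5, Σu = 51, Σv = 85, Σu² = 697, Σv² = 1481, Σuv = 828
nΣuv − ΣuΣv = 4140 − 4335 = -195
nΣu² − (Σu)² = 3485 − 2601 = 884; nΣv² − (Σv)² = 7405 − 7225 = 180
r = -195 / √(884 × 180) = -195 / 398.8985 ≈ -0.489

-0.489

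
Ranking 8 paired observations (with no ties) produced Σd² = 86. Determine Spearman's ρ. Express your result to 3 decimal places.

ρ = 1 − 6Σd² / [n(n²−1)] = 1 − 6×86 / (8×63)
  = 1 − 516/504 = 1 − 1.0238 ≈ -0.024

-0.024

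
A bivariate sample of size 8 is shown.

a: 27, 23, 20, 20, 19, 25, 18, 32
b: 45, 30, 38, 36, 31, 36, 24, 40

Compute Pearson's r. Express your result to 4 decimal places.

0.6686

n = 8, Σa = 184, Σb = 280, Σa² = 4392, Σb² = 10098, Σab = 6586
nΣab − ΣaΣb = 52688 − 51520 = 1168
nΣa² − (Σa)² = 35136 − 33856 = 1280; nΣb² − (Σb)² = 80784 − 78400 = 2384
r = 1168 / √(1280 × 2384) = 1168 / 1746.8600 ≈ 0.6686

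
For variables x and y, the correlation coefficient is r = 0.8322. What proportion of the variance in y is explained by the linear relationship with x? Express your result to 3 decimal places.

r² = (0.8322)² = 0.693

0.693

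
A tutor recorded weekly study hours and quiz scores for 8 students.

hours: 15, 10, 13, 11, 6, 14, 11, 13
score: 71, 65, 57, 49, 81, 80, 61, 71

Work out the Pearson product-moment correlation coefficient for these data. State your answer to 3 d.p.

n = 8, Σx = 93, Σy = 535, Σx² = 1137, Σy² = 36639, Σxy = 6195
nΣxy − ΣxΣy = 49560 − 49755 = -195
nΣx² − (Σx)² = 9096 − 8649 = 447; nΣy² − (Σy)² = 293112 − 286225 = 6887
r = -195 / √(447 × 6887) = -195 / 1754.5623 ≈ -0.111

-0.111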